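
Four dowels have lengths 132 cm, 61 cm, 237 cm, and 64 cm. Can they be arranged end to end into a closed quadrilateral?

Yes

A quadrilateral exists iff every side is shorter than the sum of the others — equivalently, the longest side is less than the sum of the rest.
Longest side 237 < 257 (sum of the remaining 3), so yes.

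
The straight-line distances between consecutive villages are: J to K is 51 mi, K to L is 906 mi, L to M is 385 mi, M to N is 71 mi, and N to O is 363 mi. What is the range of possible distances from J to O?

The maximum is all hops collinear in one direction: 51 + 906 + 385 + 71 + 363 = 1776.
The longest hop is 906; the others sum to 870. Folding the others back against it leaves at least 906 − 870 = 36.

36 ≤ JO ≤ 1776 mi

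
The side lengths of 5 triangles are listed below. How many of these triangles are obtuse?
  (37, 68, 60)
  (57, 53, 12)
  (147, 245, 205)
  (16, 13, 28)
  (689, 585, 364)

2

(37,68,60): 37²+60² = 4969 > 4624 = 68² → acute
(57,53,12): 12²+53² = 2953 < 3249 = 57² → obtuse
(147,245,205): 147²+205² = 63634 > 60025 = 245² → acute
(16,13,28): 13²+16² = 425 < 784 = 28² → obtuse
(689,585,364): 364²+585² = 474721 = 689² → right
2 of the 5 are obtuse.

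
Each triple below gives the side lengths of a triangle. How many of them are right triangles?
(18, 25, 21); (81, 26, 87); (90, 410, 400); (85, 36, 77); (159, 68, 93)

(18,25,21): 18²+21² = 765 > 625 = 25² → acute
(81,26,87): 26²+81² = 7237 < 7569 = 87² → obtuse
(90,410,400): 90²+400² = 168100 = 410² → right
(85,36,77): 36²+77² = 7225 = 85² → right
(159,68,93): 68²+93² = 13273 < 25281 = 159² → obtuse
2 of the 5 are right.

2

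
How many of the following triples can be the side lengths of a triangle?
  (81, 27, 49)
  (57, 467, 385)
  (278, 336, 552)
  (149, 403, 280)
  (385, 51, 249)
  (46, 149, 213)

2

(27,49,81): 27+49 ≤ 81 → not valid
(57,385,467): 57+385 ≤ 467 → not valid
(278,336,552): 278+336 > 552 → valid
(149,280,403): 149+280 > 403 → valid
(51,249,385): 51+249 ≤ 385 → not valid
(46,149,213): 46+149 ≤ 213 → not valid
2 of the 6 triples form a triangle.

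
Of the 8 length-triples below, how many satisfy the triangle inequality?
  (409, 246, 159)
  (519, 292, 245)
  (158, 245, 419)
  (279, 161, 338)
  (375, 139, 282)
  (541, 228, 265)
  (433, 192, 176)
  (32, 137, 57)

3

(159,246,409): 159+246 ≤ 409 → not valid
(245,292,519): 245+292 > 519 → valid
(158,245,419): 158+245 ≤ 419 → not valid
(161,279,338): 161+279 > 338 → valid
(139,282,375): 139+282 > 375 → valid
(228,265,541): 228+265 ≤ 541 → not valid
(176,192,433): 176+192 ≤ 433 → not valid
(32,57,137): 32+57 ≤ 137 → not valid
3 of the 8 triples form a triangle.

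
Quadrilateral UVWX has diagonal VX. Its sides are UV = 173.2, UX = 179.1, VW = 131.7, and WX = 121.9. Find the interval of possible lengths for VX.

9.8 < VX < 253.6

From triangle UVX: |173.2 − 179.1| < VX < 173.2 + 179.1, i.e. 5.9 < VX < 352.3.
From triangle WVX: 9.8 < VX < 253.6.
Both must hold, so VX lies in the intersection.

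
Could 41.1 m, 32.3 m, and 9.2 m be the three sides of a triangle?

Yes

The longest side is 41.1, and the other two sum to 41.5.
Since 41.5 > 41.1, the triangle inequality holds.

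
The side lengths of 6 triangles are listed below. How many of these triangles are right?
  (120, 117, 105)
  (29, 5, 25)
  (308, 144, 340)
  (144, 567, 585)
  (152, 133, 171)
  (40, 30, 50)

(120,117,105): 105²+117² = 24714 > 14400 = 120² → acute
(29,5,25): 5²+25² = 650 < 841 = 29² → obtuse
(308,144,340): 144²+308² = 115600 = 340² → right
(144,567,585): 144²+567² = 342225 = 585² → right
(152,133,171): 133²+152² = 40793 > 29241 = 171² → acute
(40,30,50): 30²+40² = 2500 = 50² → right
3 of the 6 are right.

3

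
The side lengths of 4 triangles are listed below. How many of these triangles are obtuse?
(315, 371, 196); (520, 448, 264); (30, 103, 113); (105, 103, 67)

1

(315,371,196): 196²+315² = 137641 = 371² → right
(520,448,264): 264²+448² = 270400 = 520² → right
(30,103,113): 30²+103² = 11509 < 12769 = 113² → obtuse
(105,103,67): 67²+103² = 15098 > 11025 = 105² → acute
1 of the 4 is obtuse.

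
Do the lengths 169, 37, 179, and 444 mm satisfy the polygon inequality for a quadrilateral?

For a quadrilateral, each side must be shorter than the sum of the others.
Here the longest side is 444, but the remaining 3 sides sum to only 385.

No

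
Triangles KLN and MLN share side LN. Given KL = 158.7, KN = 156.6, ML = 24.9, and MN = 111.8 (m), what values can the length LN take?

From triangle KLN: |158.7 − 156.6| < LN < 158.7 + 156.6, i.e. 2.1 < LN < 315.3.
From triangle MLN: 86.9 < LN < 136.7.
Both must hold, so LN lies in the intersection.

86.9 < LN < 136.7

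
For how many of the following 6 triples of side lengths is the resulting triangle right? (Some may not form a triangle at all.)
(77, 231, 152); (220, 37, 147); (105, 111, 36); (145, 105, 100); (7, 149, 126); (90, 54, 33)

2

(77,231,152): 77+152 ≤ 231, not a triangle
(220,37,147): 37+147 ≤ 220, not a triangle
(105,111,36): 36²+105² = 12321 = 111² → right
(145,105,100): 100²+105² = 21025 = 145² → right
(7,149,126): 7+126 ≤ 149, not a triangle
(90,54,33): 33+54 ≤ 90, not a triangle
2 of the 6 are right.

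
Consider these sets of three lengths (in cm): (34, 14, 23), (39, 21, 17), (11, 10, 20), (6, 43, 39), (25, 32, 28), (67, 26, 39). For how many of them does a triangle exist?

4

(14,23,34): 14+23 > 34 → valid
(17,21,39): 17+21 ≤ 39 → not valid
(10,11,20): 10+11 > 20 → valid
(6,39,43): 6+39 > 43 → valid
(25,28,32): 25+28 > 32 → valid
(26,39,67): 26+39 ≤ 67 → not valid
4 of the 6 triples form a triangle.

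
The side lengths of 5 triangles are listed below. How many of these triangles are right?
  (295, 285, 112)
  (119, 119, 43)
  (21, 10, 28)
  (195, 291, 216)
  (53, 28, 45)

(295,285,112): 112²+285² = 93769 > 87025 = 295² → acute
(119,119,43): 43²+119² = 16010 > 14161 = 119² → acute
(21,10,28): 10²+21² = 541 < 784 = 28² → obtuse
(195,291,216): 195²+216² = 84681 = 291² → right
(53,28,45): 28²+45² = 2809 = 53² → right
2 of the 5 are right.

2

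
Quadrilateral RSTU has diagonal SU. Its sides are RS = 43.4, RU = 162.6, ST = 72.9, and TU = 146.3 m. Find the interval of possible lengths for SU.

119.2 < SU < 206.0

From triangle RSU: |43.4 − 162.6| < SU < 43.4 + 162.6, i.e. 119.2 < SU < 206.0.
From triangle TSU: 73.4 < SU < 219.2.
Both must hold, so SU lies in the intersection.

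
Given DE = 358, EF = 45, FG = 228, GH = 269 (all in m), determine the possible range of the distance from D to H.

0 ≤ DH ≤ 900 m

The maximum is all hops collinear in one direction: 358 + 45 + 228 + 269 = 900.
The longest hop is 358; the others sum to 542. Since 358 ≤ 542, the path can fold back on itself completely, so the minimum distance is 0.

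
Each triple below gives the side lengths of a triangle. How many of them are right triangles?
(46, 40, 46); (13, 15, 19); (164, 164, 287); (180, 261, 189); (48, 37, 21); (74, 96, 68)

1

(46,40,46): 40²+46² = 3716 > 2116 = 46² → acute
(13,15,19): 13²+15² = 394 > 361 = 19² → acute
(164,164,287): 164²+164² = 53792 < 82369 = 287² → obtuse
(180,261,189): 180²+189² = 68121 = 261² → right
(48,37,21): 21²+37² = 1810 < 2304 = 48² → obtuse
(74,96,68): 68²+74² = 10100 > 9216 = 96² → acute
1 of the 6 is right.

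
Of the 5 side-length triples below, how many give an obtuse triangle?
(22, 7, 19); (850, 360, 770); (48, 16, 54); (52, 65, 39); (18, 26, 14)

3

(22,7,19): 7²+19² = 410 < 484 = 22² → obtuse
(850,360,770): 360²+770² = 722500 = 850² → right
(48,16,54): 16²+48² = 2560 < 2916 = 54² → obtuse
(52,65,39): 39²+52² = 4225 = 65² → right
(18,26,14): 14²+18² = 520 < 676 = 26² → obtuse
3 of the 5 are obtuse.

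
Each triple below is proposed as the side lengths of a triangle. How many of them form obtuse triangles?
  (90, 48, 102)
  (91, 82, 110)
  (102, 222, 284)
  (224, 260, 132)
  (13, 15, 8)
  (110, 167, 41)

(90,48,102): 48²+90² = 10404 = 102² → right
(91,82,110): 82²+91² = 15005 > 12100 = 110² → acute
(102,222,284): 102²+222² = 59688 < 80656 = 284² → obtuse
(224,260,132): 132²+224² = 67600 = 260² → right
(13,15,8): 8²+13² = 233 > 225 = 15² → acute
(110,167,41): 41+110 ≤ 167, not a triangle
1 of the 6 is obtuse.

1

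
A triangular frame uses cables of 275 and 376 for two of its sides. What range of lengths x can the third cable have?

101 < x < 651

By the triangle inequality, x must be less than 275 + 376 = 651 and greater than |275 − 376| = 101.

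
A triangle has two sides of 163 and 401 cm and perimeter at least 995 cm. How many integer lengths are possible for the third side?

Triangle inequality: 238 < x < 564. Perimeter ≥ 995 gives x ≥ 995 − 163 − 401 = 431.
So 431 ≤ x < 564; integers 431 through 563: 133 values.

133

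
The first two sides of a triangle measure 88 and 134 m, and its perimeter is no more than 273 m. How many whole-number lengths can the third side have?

5

Triangle inequality: 46 < x < 222. Perimeter ≤ 273 gives x ≤ 273 − 88 − 134 = 51.
So 46 < x ≤ 51; integers 47 through 51: 5 values.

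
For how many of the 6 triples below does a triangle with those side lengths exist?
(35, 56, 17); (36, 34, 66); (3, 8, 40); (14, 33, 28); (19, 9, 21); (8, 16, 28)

(17,35,56): 17+35 ≤ 56 → not valid
(34,36,66): 34+36 > 66 → valid
(3,8,40): 3+8 ≤ 40 → not valid
(14,28,33): 14+28 > 33 → valid
(9,19,21): 9+19 > 21 → valid
(8,16,28): 8+16 ≤ 28 → not valid
3 of the 6 triples form a triangle.

3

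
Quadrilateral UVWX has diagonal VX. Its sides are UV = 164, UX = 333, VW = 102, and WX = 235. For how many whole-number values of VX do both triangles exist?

From triangle UVX: 169 < VX < 497.
From triangle WVX: 133 < VX < 337.
Intersection: 169 < VX < 337, so integers 170 through 336: 167 values.

167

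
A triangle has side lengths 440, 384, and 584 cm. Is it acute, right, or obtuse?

right

Compare the square of the longest side to the sum of squares of the other two: 384² + 440² = 341056 = 584².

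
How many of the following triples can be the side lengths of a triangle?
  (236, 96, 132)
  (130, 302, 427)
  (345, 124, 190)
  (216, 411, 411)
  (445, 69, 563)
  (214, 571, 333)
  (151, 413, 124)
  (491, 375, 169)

3

(96,132,236): 96+132 ≤ 236 → not valid
(130,302,427): 130+302 > 427 → valid
(124,190,345): 124+190 ≤ 345 → not valid
(216,411,411): 216+411 > 411 → valid
(69,445,563): 69+445 ≤ 563 → not valid
(214,333,571): 214+333 ≤ 571 → not valid
(124,151,413): 124+151 ≤ 413 → not valid
(169,375,491): 169+375 > 491 → valid
3 of the 8 triples form a triangle.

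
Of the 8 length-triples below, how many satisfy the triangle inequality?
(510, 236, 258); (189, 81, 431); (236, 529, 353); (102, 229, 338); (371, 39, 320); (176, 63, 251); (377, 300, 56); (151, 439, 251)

(236,258,510): 236+258 ≤ 510 → not valid
(81,189,431): 81+189 ≤ 431 → not valid
(236,353,529): 236+353 > 529 → valid
(102,229,338): 102+229 ≤ 338 → not valid
(39,320,371): 39+320 ≤ 371 → not valid
(63,176,251): 63+176 ≤ 251 → not valid
(56,300,377): 56+300 ≤ 377 → not valid
(151,251,439): 151+251 ≤ 439 → not valid
1 of the 8 triples forms a triangle.

1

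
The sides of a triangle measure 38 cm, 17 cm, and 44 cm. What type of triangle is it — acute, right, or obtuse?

obtuse

Compare the square of the longest side to the sum of squares of the other two: 17² + 38² = 1733 < 1936 = 44².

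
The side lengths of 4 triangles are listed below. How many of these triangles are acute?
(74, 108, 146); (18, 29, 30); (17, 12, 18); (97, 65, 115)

3

(74,108,146): 74²+108² = 17140 < 21316 = 146² → obtuse
(18,29,30): 18²+29² = 1165 > 900 = 30² → acute
(17,12,18): 12²+17² = 433 > 324 = 18² → acute
(97,65,115): 65²+97² = 13634 > 13225 = 115² → acute
3 of the 4 are acute.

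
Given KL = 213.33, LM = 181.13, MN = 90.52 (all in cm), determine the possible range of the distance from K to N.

The maximum is all hops collinear in one direction: 213.33 + 181.13 + 90.52 = 484.98.
The longest hop is 213.33; the others sum to 271.65. Since 213.33 ≤ 271.65, the path can fold back on itself completely, so the minimum distance is 0.

0 ≤ KN ≤ 484.98 cm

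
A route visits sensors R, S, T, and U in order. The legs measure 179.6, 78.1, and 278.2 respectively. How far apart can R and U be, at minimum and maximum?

The maximum is all hops collinear in one direction: 179.6 + 78.1 + 278.2 = 535.9.
The longest hop is 278.2; the others sum to 257.7. Folding the others back against it leaves at least 278.2 − 257.7 = 20.5.

20.5 ≤ RU ≤ 535.9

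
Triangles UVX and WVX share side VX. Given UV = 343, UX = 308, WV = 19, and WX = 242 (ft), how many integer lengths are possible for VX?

From triangle UVX: 35 < VX < 651.
From triangle WVX: 223 < VX < 261.
Intersection: 223 < VX < 261, so integers 224 through 260: 37 values.

37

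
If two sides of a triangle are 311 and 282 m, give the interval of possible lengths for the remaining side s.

29 < s < 593 (m)

By the triangle inequality, s must be less than 311 + 282 = 593 and greater than |311 − 282| = 29.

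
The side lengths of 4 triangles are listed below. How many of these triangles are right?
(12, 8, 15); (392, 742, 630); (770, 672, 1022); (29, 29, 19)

2

(12,8,15): 8²+12² = 208 < 225 = 15² → obtuse
(392,742,630): 392²+630² = 550564 = 742² → right
(770,672,1022): 672²+770² = 1044484 = 1022² → right
(29,29,19): 19²+29² = 1202 > 841 = 29² → acute
2 of the 4 are right.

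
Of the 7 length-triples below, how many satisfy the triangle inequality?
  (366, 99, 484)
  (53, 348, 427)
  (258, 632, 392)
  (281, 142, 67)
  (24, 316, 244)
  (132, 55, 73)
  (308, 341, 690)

1

(99,366,484): 99+366 ≤ 484 → not valid
(53,348,427): 53+348 ≤ 427 → not valid
(258,392,632): 258+392 > 632 → valid
(67,142,281): 67+142 ≤ 281 → not valid
(24,244,316): 24+244 ≤ 316 → not valid
(55,73,132): 55+73 ≤ 132 → not valid
(308,341,690): 308+341 ≤ 690 → not valid
1 of the 7 triples forms a triangle.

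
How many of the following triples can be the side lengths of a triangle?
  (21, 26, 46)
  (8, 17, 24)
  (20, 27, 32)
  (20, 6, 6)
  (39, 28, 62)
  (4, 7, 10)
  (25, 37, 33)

(21,26,46): 21+26 > 46 → valid
(8,17,24): 8+17 > 24 → valid
(20,27,32): 20+27 > 32 → valid
(6,6,20): 6+6 ≤ 20 → not valid
(28,39,62): 28+39 > 62 → valid
(4,7,10): 4+7 > 10 → valid
(25,33,37): 25+33 > 37 → valid
6 of the 7 triples form a triangle.

6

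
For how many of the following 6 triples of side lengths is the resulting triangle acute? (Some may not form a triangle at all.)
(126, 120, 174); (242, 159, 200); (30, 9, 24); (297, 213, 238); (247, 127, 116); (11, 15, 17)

(126,120,174): 120²+126² = 30276 = 174² → right
(242,159,200): 159²+200² = 65281 > 58564 = 242² → acute
(30,9,24): 9²+24² = 657 < 900 = 30² → obtuse
(297,213,238): 213²+238² = 102013 > 88209 = 297² → acute
(247,127,116): 116+127 ≤ 247, not a triangle
(11,15,17): 11²+15² = 346 > 289 = 17² → acute
3 of the 6 are acute.

3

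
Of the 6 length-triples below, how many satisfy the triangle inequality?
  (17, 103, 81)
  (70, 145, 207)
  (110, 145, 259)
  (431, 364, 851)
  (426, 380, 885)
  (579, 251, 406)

(17,81,103): 17+81 ≤ 103 → not valid
(70,145,207): 70+145 > 207 → valid
(110,145,259): 110+145 ≤ 259 → not valid
(364,431,851): 364+431 ≤ 851 → not valid
(380,426,885): 380+426 ≤ 885 → not valid
(251,406,579): 251+406 > 579 → valid
2 of the 6 triples form a triangle.

2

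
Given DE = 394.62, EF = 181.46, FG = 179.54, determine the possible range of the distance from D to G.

The maximum is all hops collinear in one direction: 394.62 + 181.46 + 179.54 = 755.62.
The longest hop is 394.62; the others sum to 361.00. Folding the others back against it leaves at least 394.62 − 361.00 = 33.62.

33.62 ≤ DG ≤ 755.62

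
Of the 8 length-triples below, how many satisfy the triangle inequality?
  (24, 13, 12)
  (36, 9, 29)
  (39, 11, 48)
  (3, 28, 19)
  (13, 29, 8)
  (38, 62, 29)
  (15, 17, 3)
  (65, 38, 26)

5

(12,13,24): 12+13 > 24 → valid
(9,29,36): 9+29 > 36 → valid
(11,39,48): 11+39 > 48 → valid
(3,19,28): 3+19 ≤ 28 → not valid
(8,13,29): 8+13 ≤ 29 → not valid
(29,38,62): 29+38 > 62 → valid
(3,15,17): 3+15 > 17 → valid
(26,38,65): 26+38 ≤ 65 → not valid
5 of the 8 triples form a triangle.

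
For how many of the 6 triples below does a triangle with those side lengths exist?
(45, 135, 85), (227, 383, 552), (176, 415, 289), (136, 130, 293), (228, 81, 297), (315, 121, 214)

(45,85,135): 45+85 ≤ 135 → not valid
(227,383,552): 227+383 > 552 → valid
(176,289,415): 176+289 > 415 → valid
(130,136,293): 130+136 ≤ 293 → not valid
(81,228,297): 81+228 > 297 → valid
(121,214,315): 121+214 > 315 → valid
4 of the 6 triples form a triangle.

4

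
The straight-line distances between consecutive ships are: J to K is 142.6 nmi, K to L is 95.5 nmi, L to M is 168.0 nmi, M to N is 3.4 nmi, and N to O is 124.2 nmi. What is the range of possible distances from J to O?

0 ≤ JO ≤ 533.7 nmi

The maximum is all hops collinear in one direction: 142.6 + 95.5 + 168.0 + 3.4 + 124.2 = 533.7.
The longest hop is 168.0; the others sum to 365.7. Since 168.0 ≤ 365.7, the path can fold back on itself completely, so the minimum distance is 0.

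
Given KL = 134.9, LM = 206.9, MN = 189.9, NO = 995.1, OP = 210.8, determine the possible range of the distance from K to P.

The maximum is all hops collinear in one direction: 134.9 + 206.9 + 189.9 + 995.1 + 210.8 = 1737.6.
The longest hop is 995.1; the others sum to 742.5. Folding the others back against it leaves at least 995.1 − 742.5 = 252.6.

252.6 ≤ KP ≤ 1737.6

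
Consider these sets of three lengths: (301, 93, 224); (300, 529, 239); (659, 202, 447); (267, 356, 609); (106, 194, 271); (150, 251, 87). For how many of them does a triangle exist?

(93,224,301): 93+224 > 301 → valid
(239,300,529): 239+300 > 529 → valid
(202,447,659): 202+447 ≤ 659 → not valid
(267,356,609): 267+356 > 609 → valid
(106,194,271): 106+194 > 271 → valid
(87,150,251): 87+150 ≤ 251 → not valid
4 of the 6 triples form a triangle.

4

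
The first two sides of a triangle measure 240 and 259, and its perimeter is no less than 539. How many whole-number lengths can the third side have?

Triangle inequality: 19 < x < 499. Perimeter ≥ 539 gives x ≥ 539 − 240 − 259 = 40.
So 40 ≤ x < 499; integers 40 through 498: 459 values.

459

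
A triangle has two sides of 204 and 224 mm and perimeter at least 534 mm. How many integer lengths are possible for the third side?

322

Triangle inequality: 20 < x < 428. Perimeter ≥ 534 gives x ≥ 534 − 204 − 224 = 106.
So 106 ≤ x < 428; integers 106 through 427: 322 values.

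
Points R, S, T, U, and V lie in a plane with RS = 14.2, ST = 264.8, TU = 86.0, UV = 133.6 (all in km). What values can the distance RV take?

The maximum is all hops collinear in one direction: 14.2 + 264.8 + 86.0 + 133.6 = 498.6.
The longest hop is 264.8; the others sum to 233.8. Folding the others back against it leaves at least 264.8 − 233.8 = 31.0.

31.0 ≤ RV ≤ 498.6 km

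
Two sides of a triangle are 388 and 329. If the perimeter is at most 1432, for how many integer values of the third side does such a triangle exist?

656

Triangle inequality: 59 < x < 717. Perimeter ≤ 1432 gives x ≤ 1432 − 388 − 329 = 715.
So 59 < x ≤ 715; integers 60 through 715: 656 values.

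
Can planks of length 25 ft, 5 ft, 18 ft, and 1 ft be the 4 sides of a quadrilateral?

No

For a quadrilateral, each side must be shorter than the sum of the others.
Here the longest side is 25, but the remaining 3 sides sum to only 24.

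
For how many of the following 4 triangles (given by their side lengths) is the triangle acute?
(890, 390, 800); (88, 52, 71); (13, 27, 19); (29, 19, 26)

(890,390,800): 390²+800² = 792100 = 890² → right
(88,52,71): 52²+71² = 7745 > 7744 = 88² → acute
(13,27,19): 13²+19² = 530 < 729 = 27² → obtuse
(29,19,26): 19²+26² = 1037 > 841 = 29² → acute
2 of the 4 are acute.

2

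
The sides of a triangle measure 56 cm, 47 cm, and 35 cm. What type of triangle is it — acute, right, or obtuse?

acute

Compare the square of the longest side to the sum of squares of the other two: 35² + 47² = 3434 > 3136 = 56².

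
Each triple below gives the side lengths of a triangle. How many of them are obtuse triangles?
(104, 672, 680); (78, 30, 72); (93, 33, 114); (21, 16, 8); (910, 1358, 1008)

(104,672,680): 104²+672² = 462400 = 680² → right
(78,30,72): 30²+72² = 6084 = 78² → right
(93,33,114): 33²+93² = 9738 < 12996 = 114² → obtuse
(21,16,8): 8²+16² = 320 < 441 = 21² → obtuse
(910,1358,1008): 910²+1008² = 1844164 = 1358² → right
2 of the 5 are obtuse.

2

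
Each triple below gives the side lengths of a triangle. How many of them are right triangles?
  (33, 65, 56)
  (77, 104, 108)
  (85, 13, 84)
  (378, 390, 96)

(33,65,56): 33²+56² = 4225 = 65² → right
(77,104,108): 77²+104² = 16745 > 11664 = 108² → acute
(85,13,84): 13²+84² = 7225 = 85² → right
(378,390,96): 96²+378² = 152100 = 390² → right
3 of the 4 are right.

3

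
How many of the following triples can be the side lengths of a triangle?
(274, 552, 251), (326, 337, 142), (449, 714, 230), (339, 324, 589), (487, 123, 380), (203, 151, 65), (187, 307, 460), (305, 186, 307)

6

(251,274,552): 251+274 ≤ 552 → not valid
(142,326,337): 142+326 > 337 → valid
(230,449,714): 230+449 ≤ 714 → not valid
(324,339,589): 324+339 > 589 → valid
(123,380,487): 123+380 > 487 → valid
(65,151,203): 65+151 > 203 → valid
(187,307,460): 187+307 > 460 → valid
(186,305,307): 186+305 > 307 → valid
6 of the 8 triples form a triangle.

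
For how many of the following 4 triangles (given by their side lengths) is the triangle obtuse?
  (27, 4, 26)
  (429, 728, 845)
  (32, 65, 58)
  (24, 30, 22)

1

(27,4,26): 4²+26² = 692 < 729 = 27² → obtuse
(429,728,845): 429²+728² = 714025 = 845² → right
(32,65,58): 32²+58² = 4388 > 4225 = 65² → acute
(24,30,22): 22²+24² = 1060 > 900 = 30² → acute
1 of the 4 is obtuse.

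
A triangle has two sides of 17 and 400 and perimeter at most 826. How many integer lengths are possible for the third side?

26

Triangle inequality: 383 < x < 417. Perimeter ≤ 826 gives x ≤ 826 − 17 − 400 = 409.
So 383 < x ≤ 409; integers 384 through 409: 26 values.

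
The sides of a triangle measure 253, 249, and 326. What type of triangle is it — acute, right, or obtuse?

acute

Compare the square of the longest side to the sum of squares of the other two: 249² + 253² = 126010 > 106276 = 326².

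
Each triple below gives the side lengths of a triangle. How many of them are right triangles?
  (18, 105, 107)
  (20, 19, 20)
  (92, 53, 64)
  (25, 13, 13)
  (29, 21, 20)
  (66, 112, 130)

(18,105,107): 18²+105² = 11349 < 11449 = 107² → obtuse
(20,19,20): 19²+20² = 761 > 400 = 20² → acute
(92,53,64): 53²+64² = 6905 < 8464 = 92² → obtuse
(25,13,13): 13²+13² = 338 < 625 = 25² → obtuse
(29,21,20): 20²+21² = 841 = 29² → right
(66,112,130): 66²+112² = 16900 = 130² → right
2 of the 6 are right.

2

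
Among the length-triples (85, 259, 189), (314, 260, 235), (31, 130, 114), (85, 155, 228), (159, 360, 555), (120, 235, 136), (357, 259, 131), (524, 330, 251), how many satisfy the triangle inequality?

7

(85,189,259): 85+189 > 259 → valid
(235,260,314): 235+260 > 314 → valid
(31,114,130): 31+114 > 130 → valid
(85,155,228): 85+155 > 228 → valid
(159,360,555): 159+360 ≤ 555 → not valid
(120,136,235): 120+136 > 235 → valid
(131,259,357): 131+259 > 357 → valid
(251,330,524): 251+330 > 524 → valid
7 of the 8 triples form a triangle.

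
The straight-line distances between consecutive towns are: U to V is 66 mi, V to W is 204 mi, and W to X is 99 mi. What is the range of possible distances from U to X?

39 ≤ UX ≤ 369 mi

The maximum is all hops collinear in one direction: 66 + 204 + 99 = 369.
The longest hop is 204; the others sum to 165. Folding the others back against it leaves at least 204 − 165 = 39.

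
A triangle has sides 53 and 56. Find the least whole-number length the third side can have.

4

The third side must be strictly greater than |53 − 56| = 3.
The smallest integer above 3 is 4.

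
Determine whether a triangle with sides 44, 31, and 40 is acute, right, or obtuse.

Compare the square of the longest side to the sum of squares of the other two: 31² + 40² = 2561 > 1936 = 44².

acute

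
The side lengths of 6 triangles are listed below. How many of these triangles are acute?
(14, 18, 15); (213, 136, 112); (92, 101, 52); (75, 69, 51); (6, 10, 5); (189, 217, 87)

(14,18,15): 14²+15² = 421 > 324 = 18² → acute
(213,136,112): 112²+136² = 31040 < 45369 = 213² → obtuse
(92,101,52): 52²+92² = 11168 > 10201 = 101² → acute
(75,69,51): 51²+69² = 7362 > 5625 = 75² → acute
(6,10,5): 5²+6² = 61 < 100 = 10² → obtuse
(189,217,87): 87²+189² = 43290 < 47089 = 217² → obtuse
3 of the 6 are acute.

3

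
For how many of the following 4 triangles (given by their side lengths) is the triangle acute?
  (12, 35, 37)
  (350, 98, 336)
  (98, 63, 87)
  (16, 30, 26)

(12,35,37): 12²+35² = 1369 = 37² → right
(350,98,336): 98²+336² = 122500 = 350² → right
(98,63,87): 63²+87² = 11538 > 9604 = 98² → acute
(16,30,26): 16²+26² = 932 > 900 = 30² → acute
2 of the 4 are acute.

2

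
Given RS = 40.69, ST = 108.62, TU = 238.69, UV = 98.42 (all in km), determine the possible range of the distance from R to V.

The maximum is all hops collinear in one direction: 40.69 + 108.62 + 238.69 + 98.42 = 486.42.
The longest hop is 238.69; the others sum to 247.73. Since 238.69 ≤ 247.73, the path can fold back on itself completely, so the minimum distance is 0.

0 ≤ RV ≤ 486.42 km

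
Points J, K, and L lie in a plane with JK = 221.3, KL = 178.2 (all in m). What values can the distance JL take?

By the triangle inequality, |221.3 − 178.2| ≤ JL ≤ 221.3 + 178.2.

43.1 ≤ JL ≤ 399.5 m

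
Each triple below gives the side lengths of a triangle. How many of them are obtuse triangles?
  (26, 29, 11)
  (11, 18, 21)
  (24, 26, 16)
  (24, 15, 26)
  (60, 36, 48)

1

(26,29,11): 11²+26² = 797 < 841 = 29² → obtuse
(11,18,21): 11²+18² = 445 > 441 = 21² → acute
(24,26,16): 16²+24² = 832 > 676 = 26² → acute
(24,15,26): 15²+24² = 801 > 676 = 26² → acute
(60,36,48): 36²+48² = 3600 = 60² → right
1 of the 5 is obtuse.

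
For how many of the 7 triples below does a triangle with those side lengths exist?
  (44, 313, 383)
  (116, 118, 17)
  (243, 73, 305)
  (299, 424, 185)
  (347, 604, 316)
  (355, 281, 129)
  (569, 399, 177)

(44,313,383): 44+313 ≤ 383 → not valid
(17,116,118): 17+116 > 118 → valid
(73,243,305): 73+243 > 305 → valid
(185,299,424): 185+299 > 424 → valid
(316,347,604): 316+347 > 604 → valid
(129,281,355): 129+281 > 355 → valid
(177,399,569): 177+399 > 569 → valid
6 of the 7 triples form a triangle.

6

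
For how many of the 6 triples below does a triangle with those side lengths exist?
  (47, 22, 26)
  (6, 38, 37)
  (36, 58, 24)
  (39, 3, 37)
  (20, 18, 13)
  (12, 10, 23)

(22,26,47): 22+26 > 47 → valid
(6,37,38): 6+37 > 38 → valid
(24,36,58): 24+36 > 58 → valid
(3,37,39): 3+37 > 39 → valid
(13,18,20): 13+18 > 20 → valid
(10,12,23): 10+12 ≤ 23 → not valid
5 of the 6 triples form a triangle.

5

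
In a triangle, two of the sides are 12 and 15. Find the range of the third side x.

By the triangle inequality, x must be less than 12 + 15 = 27 and greater than |12 − 15| = 3.

3 < x < 27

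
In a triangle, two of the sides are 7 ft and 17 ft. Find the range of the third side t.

10 < t < 24

By the triangle inequality, t must be less than 7 + 17 = 24 and greater than |7 − 17| = 10.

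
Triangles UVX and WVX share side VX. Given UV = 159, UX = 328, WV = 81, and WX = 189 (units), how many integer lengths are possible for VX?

100

From triangle UVX: 169 < VX < 487.
From triangle WVX: 108 < VX < 270.
Intersection: 169 < VX < 270, so integers 170 through 269: 100 values.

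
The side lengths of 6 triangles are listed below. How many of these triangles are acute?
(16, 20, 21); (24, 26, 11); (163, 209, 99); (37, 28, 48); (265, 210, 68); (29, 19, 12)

(16,20,21): 16²+20² = 656 > 441 = 21² → acute
(24,26,11): 11²+24² = 697 > 676 = 26² → acute
(163,209,99): 99²+163² = 36370 < 43681 = 209² → obtuse
(37,28,48): 28²+37² = 2153 < 2304 = 48² → obtuse
(265,210,68): 68²+210² = 48724 < 70225 = 265² → obtuse
(29,19,12): 12²+19² = 505 < 841 = 29² → obtuse
2 of the 6 are acute.

2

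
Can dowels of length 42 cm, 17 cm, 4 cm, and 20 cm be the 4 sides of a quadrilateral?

No

For a quadrilateral, each side must be shorter than the sum of the others.
Here the longest side is 42, but the remaining 3 sides sum to only 41.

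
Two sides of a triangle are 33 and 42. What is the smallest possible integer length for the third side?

10

The third side must be strictly greater than |33 − 42| = 9.
The smallest integer above 9 is 10.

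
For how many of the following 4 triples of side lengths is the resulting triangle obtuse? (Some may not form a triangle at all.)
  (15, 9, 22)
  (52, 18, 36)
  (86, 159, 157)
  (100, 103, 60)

2

(15,9,22): 9²+15² = 306 < 484 = 22² → obtuse
(52,18,36): 18²+36² = 1620 < 2704 = 52² → obtuse
(86,159,157): 86²+157² = 32045 > 25281 = 159² → acute
(100,103,60): 60²+100² = 13600 > 10609 = 103² → acute
2 of the 4 are obtuse.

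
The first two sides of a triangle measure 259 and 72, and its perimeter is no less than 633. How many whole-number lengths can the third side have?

29

Triangle inequality: 187 < x < 331. Perimeter ≥ 633 gives x ≥ 633 − 259 − 72 = 302.
So 302 ≤ x < 331; integers 302 through 330: 29 values.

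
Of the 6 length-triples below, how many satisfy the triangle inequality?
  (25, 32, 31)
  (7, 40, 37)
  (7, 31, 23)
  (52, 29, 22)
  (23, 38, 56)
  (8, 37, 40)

(25,31,32): 25+31 > 32 → valid
(7,37,40): 7+37 > 40 → valid
(7,23,31): 7+23 ≤ 31 → not valid
(22,29,52): 22+29 ≤ 52 → not valid
(23,38,56): 23+38 > 56 → valid
(8,37,40): 8+37 > 40 → valid
4 of the 6 triples form a triangle.

4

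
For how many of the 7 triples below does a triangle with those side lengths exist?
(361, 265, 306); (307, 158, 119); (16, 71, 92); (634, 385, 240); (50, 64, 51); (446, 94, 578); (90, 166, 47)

(265,306,361): 265+306 > 361 → valid
(119,158,307): 119+158 ≤ 307 → not valid
(16,71,92): 16+71 ≤ 92 → not valid
(240,385,634): 240+385 ≤ 634 → not valid
(50,51,64): 50+51 > 64 → valid
(94,446,578): 94+446 ≤ 578 → not valid
(47,90,166): 47+90 ≤ 166 → not valid
2 of the 7 triples form a triangle.

2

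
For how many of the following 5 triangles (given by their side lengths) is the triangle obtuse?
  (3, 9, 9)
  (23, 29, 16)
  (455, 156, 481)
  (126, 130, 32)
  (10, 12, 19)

2

(3,9,9): 3²+9² = 90 > 81 = 9² → acute
(23,29,16): 16²+23² = 785 < 841 = 29² → obtuse
(455,156,481): 156²+455² = 231361 = 481² → right
(126,130,32): 32²+126² = 16900 = 130² → right
(10,12,19): 10²+12² = 244 < 361 = 19² → obtuse
2 of the 5 are obtuse.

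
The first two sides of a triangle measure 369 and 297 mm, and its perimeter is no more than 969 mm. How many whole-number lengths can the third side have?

231

Triangle inequality: 72 < x < 666. Perimeter ≤ 969 gives x ≤ 969 − 369 − 297 = 303.
So 72 < x ≤ 303; integers 73 through 303: 231 values.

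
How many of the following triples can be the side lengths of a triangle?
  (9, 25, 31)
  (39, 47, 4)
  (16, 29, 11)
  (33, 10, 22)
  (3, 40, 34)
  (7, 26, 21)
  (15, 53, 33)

2

(9,25,31): 9+25 > 31 → valid
(4,39,47): 4+39 ≤ 47 → not valid
(11,16,29): 11+16 ≤ 29 → not valid
(10,22,33): 10+22 ≤ 33 → not valid
(3,34,40): 3+34 ≤ 40 → not valid
(7,21,26): 7+21 > 26 → valid
(15,33,53): 15+33 ≤ 53 → not valid
2 of the 7 triples form a triangle.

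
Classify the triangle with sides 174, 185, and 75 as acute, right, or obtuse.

acute

Compare the square of the longest side to the sum of squares of the other two: 75² + 174² = 35901 > 34225 = 185².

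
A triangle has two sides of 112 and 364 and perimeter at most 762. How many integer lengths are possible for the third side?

34

Triangle inequality: 252 < x < 476. Perimeter ≤ 762 gives x ≤ 762 − 112 − 364 = 286.
So 252 < x ≤ 286; integers 253 through 286: 34 values.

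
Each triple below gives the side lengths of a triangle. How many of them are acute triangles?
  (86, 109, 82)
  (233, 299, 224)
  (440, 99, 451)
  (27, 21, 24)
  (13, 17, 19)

4

(86,109,82): 82²+86² = 14120 > 11881 = 109² → acute
(233,299,224): 224²+233² = 104465 > 89401 = 299² → acute
(440,99,451): 99²+440² = 203401 = 451² → right
(27,21,24): 21²+24² = 1017 > 729 = 27² → acute
(13,17,19): 13²+17² = 458 > 361 = 19² → acute
4 of the 5 are acute.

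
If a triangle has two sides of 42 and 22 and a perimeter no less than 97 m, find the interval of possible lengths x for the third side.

Triangle inequality alone gives 20 < x < 64.
The perimeter condition gives x ≥ 97 − 42 − 22 = 33.
Intersecting the two: 33 ≤ x < 64.

33 ≤ x < 64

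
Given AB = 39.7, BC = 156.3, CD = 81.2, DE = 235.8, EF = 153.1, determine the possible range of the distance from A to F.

The maximum is all hops collinear in one direction: 39.7 + 156.3 + 81.2 + 235.8 + 153.1 = 666.1.
The longest hop is 235.8; the others sum to 430.3. Since 235.8 ≤ 430.3, the path can fold back on itself completely, so the minimum distance is 0.

0 ≤ AF ≤ 666.1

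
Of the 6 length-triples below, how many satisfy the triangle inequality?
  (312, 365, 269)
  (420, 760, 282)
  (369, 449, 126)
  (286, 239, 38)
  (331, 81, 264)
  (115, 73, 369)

3

(269,312,365): 269+312 > 365 → valid
(282,420,760): 282+420 ≤ 760 → not valid
(126,369,449): 126+369 > 449 → valid
(38,239,286): 38+239 ≤ 286 → not valid
(81,264,331): 81+264 > 331 → valid
(73,115,369): 73+115 ≤ 369 → not valid
3 of the 6 triples form a triangle.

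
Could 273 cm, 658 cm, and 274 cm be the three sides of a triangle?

No

The longest side is 658, but the other two sum to only 547.
547 < 658, so the triangle inequality fails.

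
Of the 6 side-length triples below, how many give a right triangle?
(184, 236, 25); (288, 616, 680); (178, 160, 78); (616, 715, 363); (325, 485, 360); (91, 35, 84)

5

(184,236,25): 25+184 ≤ 236, not a triangle
(288,616,680): 288²+616² = 462400 = 680² → right
(178,160,78): 78²+160² = 31684 = 178² → right
(616,715,363): 363²+616² = 511225 = 715² → right
(325,485,360): 325²+360² = 235225 = 485² → right
(91,35,84): 35²+84² = 8281 = 91² → right
5 of the 6 are right.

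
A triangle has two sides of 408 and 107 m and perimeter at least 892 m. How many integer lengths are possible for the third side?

Triangle inequality: 301 < x < 515. Perimeter ≥ 892 gives x ≥ 892 − 408 − 107 = 377.
So 377 ≤ x < 515; integers 377 through 514: 138 values.

138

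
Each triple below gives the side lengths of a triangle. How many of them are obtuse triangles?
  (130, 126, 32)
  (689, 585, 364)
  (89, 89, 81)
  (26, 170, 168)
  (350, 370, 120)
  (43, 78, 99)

(130,126,32): 32²+126² = 16900 = 130² → right
(689,585,364): 364²+585² = 474721 = 689² → right
(89,89,81): 81²+89² = 14482 > 7921 = 89² → acute
(26,170,168): 26²+168² = 28900 = 170² → right
(350,370,120): 120²+350² = 136900 = 370² → right
(43,78,99): 43²+78² = 7933 < 9801 = 99² → obtuse
1 of the 6 is obtuse.

1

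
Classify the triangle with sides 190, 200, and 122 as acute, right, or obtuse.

acute

Compare the square of the longest side to the sum of squares of the other two: 122² + 190² = 50984 > 40000 = 200².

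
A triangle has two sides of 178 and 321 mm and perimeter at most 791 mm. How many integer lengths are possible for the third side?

Triangle inequality: 143 < x < 499. Perimeter ≤ 791 gives x ≤ 791 − 178 − 321 = 292.
So 143 < x ≤ 292; integers 144 through 292: 149 values.

149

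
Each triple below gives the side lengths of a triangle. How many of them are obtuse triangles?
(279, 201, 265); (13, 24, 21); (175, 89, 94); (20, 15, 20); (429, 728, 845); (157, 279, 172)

2

(279,201,265): 201²+265² = 110626 > 77841 = 279² → acute
(13,24,21): 13²+21² = 610 > 576 = 24² → acute
(175,89,94): 89²+94² = 16757 < 30625 = 175² → obtuse
(20,15,20): 15²+20² = 625 > 400 = 20² → acute
(429,728,845): 429²+728² = 714025 = 845² → right
(157,279,172): 157²+172² = 54233 < 77841 = 279² → obtuse
2 of the 6 are obtuse.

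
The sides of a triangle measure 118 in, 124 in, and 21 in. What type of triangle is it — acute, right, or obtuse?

Compare the square of the longest side to the sum of squares of the other two: 21² + 118² = 14365 < 15376 = 124².

obtuse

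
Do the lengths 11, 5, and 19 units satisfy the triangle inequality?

No

The longest side is 19, but the other two sum to only 16.
16 < 19, so the triangle inequality fails.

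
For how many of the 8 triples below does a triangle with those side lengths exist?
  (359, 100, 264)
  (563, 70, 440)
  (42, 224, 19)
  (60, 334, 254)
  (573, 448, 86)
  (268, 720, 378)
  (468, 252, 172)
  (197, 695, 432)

1

(100,264,359): 100+264 > 359 → valid
(70,440,563): 70+440 ≤ 563 → not valid
(19,42,224): 19+42 ≤ 224 → not valid
(60,254,334): 60+254 ≤ 334 → not valid
(86,448,573): 86+448 ≤ 573 → not valid
(268,378,720): 268+378 ≤ 720 → not valid
(172,252,468): 172+252 ≤ 468 → not valid
(197,432,695): 197+432 ≤ 695 → not valid
1 of the 8 triples forms a triangle.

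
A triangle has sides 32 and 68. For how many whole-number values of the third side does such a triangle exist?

63

The third side lies in the open interval (36, 100).
Integers from 37 to 99 inclusive: 99 − 37 + 1 = 63.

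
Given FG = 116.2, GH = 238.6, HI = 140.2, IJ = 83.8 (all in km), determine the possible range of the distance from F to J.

0 ≤ FJ ≤ 578.8 km

The maximum is all hops collinear in one direction: 116.2 + 238.6 + 140.2 + 83.8 = 578.8.
The longest hop is 238.6; the others sum to 340.2. Since 238.6 ≤ 340.2, the path can fold back on itself completely, so the minimum distance is 0.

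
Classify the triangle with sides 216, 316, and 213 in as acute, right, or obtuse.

obtuse

Compare the square of the longest side to the sum of squares of the other two: 213² + 216² = 92025 < 99856 = 316².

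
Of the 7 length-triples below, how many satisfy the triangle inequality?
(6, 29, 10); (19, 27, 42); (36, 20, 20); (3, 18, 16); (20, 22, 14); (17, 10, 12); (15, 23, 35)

6

(6,10,29): 6+10 ≤ 29 → not valid
(19,27,42): 19+27 > 42 → valid
(20,20,36): 20+20 > 36 → valid
(3,16,18): 3+16 > 18 → valid
(14,20,22): 14+20 > 22 → valid
(10,12,17): 10+12 > 17 → valid
(15,23,35): 15+23 > 35 → valid
6 of the 7 triples form a triangle.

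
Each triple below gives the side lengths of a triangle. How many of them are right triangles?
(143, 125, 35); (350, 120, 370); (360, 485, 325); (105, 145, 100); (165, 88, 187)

(143,125,35): 35²+125² = 16850 < 20449 = 143² → obtuse
(350,120,370): 120²+350² = 136900 = 370² → right
(360,485,325): 325²+360² = 235225 = 485² → right
(105,145,100): 100²+105² = 21025 = 145² → right
(165,88,187): 88²+165² = 34969 = 187² → right
4 of the 5 are right.

4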